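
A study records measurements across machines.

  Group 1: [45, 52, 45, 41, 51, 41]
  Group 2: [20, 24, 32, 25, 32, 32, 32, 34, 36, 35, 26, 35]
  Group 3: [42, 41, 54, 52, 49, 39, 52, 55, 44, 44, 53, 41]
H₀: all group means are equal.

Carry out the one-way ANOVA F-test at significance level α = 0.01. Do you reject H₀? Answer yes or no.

reject H₀: yes

Group means [45.83, 30.25, 47.17], grand mean 40.133
SSB = Σnᵢ(x̄ᵢ−x̄)² = 1960.717; SSW = ΣΣ(x−x̄ᵢ)² = 788.750
MSB = 1960.717/2 = 980.3583; MSW = 788.750/27 = 29.2130
F = MSB/MSW = 33.5590
df = (2, 27)
p-value (upper-tail) = 0.00000
At α=0.01: p < α → reject H₀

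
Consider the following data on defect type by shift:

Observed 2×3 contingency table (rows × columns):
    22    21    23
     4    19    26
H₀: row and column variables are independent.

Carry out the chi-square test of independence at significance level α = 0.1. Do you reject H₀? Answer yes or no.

Row totals [66, 49], col totals [26, 40, 49], n=115
χ² = (22−14.92)²/14.92 + (21−22.96)²/22.96 + (23−28.12)²/28.12 + (4−11.08)²/11.08 + (19−17.04)²/17.04 + (26−20.88)²/20.88 = 10.4608
df = 2
p-value (upper-tail) = 0.00535
At α=0.1: p < α → reject H₀

reject H₀: yes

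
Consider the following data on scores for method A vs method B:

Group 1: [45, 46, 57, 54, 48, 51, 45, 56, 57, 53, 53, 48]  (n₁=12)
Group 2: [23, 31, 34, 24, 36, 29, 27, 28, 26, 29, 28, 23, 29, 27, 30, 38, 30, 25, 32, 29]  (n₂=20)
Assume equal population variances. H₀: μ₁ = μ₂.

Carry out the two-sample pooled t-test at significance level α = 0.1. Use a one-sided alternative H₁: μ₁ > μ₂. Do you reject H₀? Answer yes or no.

x̄₁=51.083, s₁=4.562, n₁=12
x̄₂=28.900, s₂=3.986, n₂=20
s_p² = [11·4.562² + 19·3.986²]/30 = 17.6906
SE = √(s_p²·(1/12+1/20)) = 1.5358
t = (51.083−28.900)/1.5358 = 14.4440
df = 30
p-value (one-sided, H₁ greater) = 0.00000
At α=0.1: p < α → reject H₀

reject H₀: yes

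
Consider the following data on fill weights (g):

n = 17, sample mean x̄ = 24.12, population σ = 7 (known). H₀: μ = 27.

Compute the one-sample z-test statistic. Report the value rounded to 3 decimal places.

test statistic = -1.696

SE = σ/√n = 7/√17 = 1.6977
z = (x̄−μ₀)/SE = (24.12−27)/1.6977 = -1.6964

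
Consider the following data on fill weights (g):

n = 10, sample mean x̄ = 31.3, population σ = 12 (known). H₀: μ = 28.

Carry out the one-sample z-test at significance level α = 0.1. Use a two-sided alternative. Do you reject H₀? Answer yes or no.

SE = σ/√n = 12/√10 = 3.7947
z = (x̄−μ₀)/SE = (31.3−28)/3.7947 = 0.8696
p-value (two-sided) = 0.38450
At α=0.1: p ≥ α → fail to reject H₀

reject H₀: no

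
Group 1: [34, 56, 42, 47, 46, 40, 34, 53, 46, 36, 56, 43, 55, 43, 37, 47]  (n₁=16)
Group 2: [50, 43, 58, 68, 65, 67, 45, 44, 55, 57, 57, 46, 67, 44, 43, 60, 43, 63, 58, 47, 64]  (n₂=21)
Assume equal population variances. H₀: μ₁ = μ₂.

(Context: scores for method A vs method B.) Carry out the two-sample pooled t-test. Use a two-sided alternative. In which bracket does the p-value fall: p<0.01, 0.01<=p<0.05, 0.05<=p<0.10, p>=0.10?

p-value bracket: p<0.01

x̄₁=44.688, s₁=7.499, n₁=16
x̄₂=54.476, s₂=9.196, n₂=21
s_p² = [15·7.499² + 20·9.196²]/35 = 72.4193
SE = √(s_p²·(1/16+1/21)) = 2.8240
t = (44.688−54.476)/2.8240 = -3.4663
df = 35
p-value (two-sided) = 0.00141
→ bracket: p<0.01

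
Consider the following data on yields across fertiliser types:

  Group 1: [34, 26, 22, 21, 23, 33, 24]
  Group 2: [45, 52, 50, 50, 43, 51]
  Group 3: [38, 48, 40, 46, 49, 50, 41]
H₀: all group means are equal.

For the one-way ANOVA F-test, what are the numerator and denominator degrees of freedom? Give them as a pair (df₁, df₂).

k = 3 groups, N = 20 total
df = (k−1, N−k) = (3−1, 20−3) = (2, 17)

degrees of freedom = [2, 17]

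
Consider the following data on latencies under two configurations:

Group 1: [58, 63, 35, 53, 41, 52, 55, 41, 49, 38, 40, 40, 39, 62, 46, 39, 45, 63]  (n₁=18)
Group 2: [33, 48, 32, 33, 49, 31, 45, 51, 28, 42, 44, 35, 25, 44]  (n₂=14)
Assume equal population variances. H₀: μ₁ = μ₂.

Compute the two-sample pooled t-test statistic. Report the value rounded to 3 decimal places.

x̄₁=47.722, s₁=9.411, n₁=18
x̄₂=38.571, s₂=8.483, n₂=14
s_p² = [17·9.411² + 13·8.483²]/30 = 81.3680
SE = √(s_p²·(1/18+1/14)) = 3.2144
t = (47.722−38.571)/3.2144 = 2.8468
df = 30

test statistic = 2.847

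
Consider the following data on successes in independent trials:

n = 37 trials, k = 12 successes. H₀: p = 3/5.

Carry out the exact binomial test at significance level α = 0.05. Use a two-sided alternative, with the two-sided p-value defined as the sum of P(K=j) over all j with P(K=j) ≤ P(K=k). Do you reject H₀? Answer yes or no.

reject H₀: yes

Exact binomial: n=37, k=12, p₀=3/5=0.6000
P(X=j) = C(n,j)·p₀^j·(1−p₀)^(n−j); p = Σ P(X=j) over j with P(X=j) ≤ P(X=12)
p-value (two-sided) = 0.00110
At α=0.05: p < α → reject H₀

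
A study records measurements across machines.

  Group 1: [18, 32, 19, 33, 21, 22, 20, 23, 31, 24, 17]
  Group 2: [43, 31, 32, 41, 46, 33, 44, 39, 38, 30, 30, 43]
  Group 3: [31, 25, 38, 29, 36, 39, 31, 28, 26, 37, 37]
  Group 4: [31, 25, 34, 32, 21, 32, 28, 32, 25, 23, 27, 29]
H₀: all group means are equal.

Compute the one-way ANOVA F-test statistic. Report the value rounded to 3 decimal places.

Group means [23.64, 37.50, 32.45, 28.25], grand mean 30.565
SSB = Σnᵢ(x̄ᵢ−x̄)² = 1208.782; SSW = ΣΣ(x−x̄ᵢ)² = 1174.523
MSB = 1208.782/3 = 402.9272; MSW = 1174.523/42 = 27.9648
F = MSB/MSW = 14.4084
df = (3, 42)

test statistic = 14.408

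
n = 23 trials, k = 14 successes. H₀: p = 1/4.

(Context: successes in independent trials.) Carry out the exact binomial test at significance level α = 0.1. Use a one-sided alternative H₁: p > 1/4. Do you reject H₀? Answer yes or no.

reject H₀: yes

Exact binomial: n=23, k=14, p₀=1/4=0.2500
P(X≥14) from Σ C(n,i)·p₀^i·(1−p₀)^(n−i)
p-value (one-sided, H₁ greater) = 0.00028
At α=0.1: p < α → reject H₀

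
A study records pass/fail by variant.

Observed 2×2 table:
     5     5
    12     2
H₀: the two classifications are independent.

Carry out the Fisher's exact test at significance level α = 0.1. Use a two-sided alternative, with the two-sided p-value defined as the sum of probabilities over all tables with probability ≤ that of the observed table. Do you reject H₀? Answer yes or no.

Margins: r₁=10, r₂=14, c₁=17, c₂=7, n=24
p_obs = C(10,5)·C(14,12)/C(24,17); sum pmf over tables with pmf ≤ p_obs
p-value (two-sided) = 0.08501
At α=0.1: p < α → reject H₀

reject H₀: yes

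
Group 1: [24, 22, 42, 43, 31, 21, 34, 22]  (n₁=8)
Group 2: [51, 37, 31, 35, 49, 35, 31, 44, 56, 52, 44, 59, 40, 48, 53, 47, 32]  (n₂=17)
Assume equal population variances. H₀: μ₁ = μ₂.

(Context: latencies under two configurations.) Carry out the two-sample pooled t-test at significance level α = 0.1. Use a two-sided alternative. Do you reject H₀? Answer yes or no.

reject H₀: yes

x̄₁=29.875, s₁=9.062, n₁=8
x̄₂=43.765, s₂=9.087, n₂=17
s_p² = [7·9.062² + 16·9.087²]/23 = 82.4319
SE = √(s_p²·(1/8+1/17)) = 3.8927
t = (29.875−43.765)/3.8927 = -3.5682
df = 23
p-value (two-sided) = 0.00163
At α=0.1: p < α → reject H₀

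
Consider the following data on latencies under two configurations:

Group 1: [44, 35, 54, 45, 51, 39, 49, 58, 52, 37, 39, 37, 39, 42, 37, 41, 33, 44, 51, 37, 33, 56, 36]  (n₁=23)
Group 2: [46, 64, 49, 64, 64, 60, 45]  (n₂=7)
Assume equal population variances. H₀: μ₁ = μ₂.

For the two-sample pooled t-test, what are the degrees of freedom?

df = n₁ + n₂ − 2 = 23 + 7 − 2 = 28

degrees of freedom = 28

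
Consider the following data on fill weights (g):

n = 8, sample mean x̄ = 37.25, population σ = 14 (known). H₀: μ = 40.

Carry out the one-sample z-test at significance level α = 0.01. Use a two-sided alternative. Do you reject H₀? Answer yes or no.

SE = σ/√n = 14/√8 = 4.9497
z = (x̄−μ₀)/SE = (37.25−40)/4.9497 = -0.5556
p-value (two-sided) = 0.57850
At α=0.01: p ≥ α → fail to reject H₀

reject H₀: no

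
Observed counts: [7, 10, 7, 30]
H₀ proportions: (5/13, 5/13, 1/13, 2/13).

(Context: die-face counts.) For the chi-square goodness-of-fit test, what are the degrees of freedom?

df = k − 1 = 4 − 1 = 3

degrees of freedom = 3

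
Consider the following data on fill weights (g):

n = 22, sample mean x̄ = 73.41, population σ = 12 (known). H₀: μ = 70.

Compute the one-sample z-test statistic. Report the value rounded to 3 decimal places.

SE = σ/√n = 12/√22 = 2.5584
z = (x̄−μ₀)/SE = (73.41−70)/2.5584 = 1.3329

test statistic = 1.333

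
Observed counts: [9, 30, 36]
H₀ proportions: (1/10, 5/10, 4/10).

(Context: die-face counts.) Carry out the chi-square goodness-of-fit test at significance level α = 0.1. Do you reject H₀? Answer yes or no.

reject H₀: no

n = 75; E_i = n·p_i = [7.50, 37.50, 30.00]
χ² = (9−7.50)²/7.50 + (30−37.50)²/37.50 + (36−30.00)²/30.00 = 3.0000
df = 2
p-value (upper-tail) = 0.22313
At α=0.1: p ≥ α → fail to reject H₀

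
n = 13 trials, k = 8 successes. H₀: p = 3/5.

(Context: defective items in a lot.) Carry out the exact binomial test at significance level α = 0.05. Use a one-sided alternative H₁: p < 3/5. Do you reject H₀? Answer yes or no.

Exact binomial: n=13, k=8, p₀=3/5=0.6000
P(X≤8) from Σ C(n,i)·p₀^i·(1−p₀)^(n−i)
p-value (one-sided, H₁ less) = 0.64696
At α=0.05: p ≥ α → fail to reject H₀

reject H₀: no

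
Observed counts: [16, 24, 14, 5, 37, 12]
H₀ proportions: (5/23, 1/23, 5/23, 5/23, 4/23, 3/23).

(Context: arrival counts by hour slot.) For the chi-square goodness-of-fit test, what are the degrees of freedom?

degrees of freedom = 5

df = k − 1 = 6 − 1 = 5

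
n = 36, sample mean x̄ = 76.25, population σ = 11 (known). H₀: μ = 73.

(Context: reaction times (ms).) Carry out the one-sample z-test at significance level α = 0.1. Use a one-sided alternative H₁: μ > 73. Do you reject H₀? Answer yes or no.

SE = σ/√n = 11/√36 = 1.8333
z = (x̄−μ₀)/SE = (76.25−73)/1.8333 = 1.7727
p-value (one-sided, H₁ greater) = 0.03814
At α=0.1: p < α → reject H₀

reject H₀: yes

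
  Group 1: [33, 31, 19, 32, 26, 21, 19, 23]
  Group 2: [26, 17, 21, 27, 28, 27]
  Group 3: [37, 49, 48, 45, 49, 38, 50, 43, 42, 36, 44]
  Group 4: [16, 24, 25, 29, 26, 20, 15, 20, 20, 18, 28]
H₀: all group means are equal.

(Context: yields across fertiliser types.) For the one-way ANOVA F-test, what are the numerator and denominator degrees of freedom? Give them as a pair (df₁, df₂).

degrees of freedom = [3, 32]

k = 4 groups, N = 36 total
df = (k−1, N−k) = (4−1, 36−4) = (3, 32)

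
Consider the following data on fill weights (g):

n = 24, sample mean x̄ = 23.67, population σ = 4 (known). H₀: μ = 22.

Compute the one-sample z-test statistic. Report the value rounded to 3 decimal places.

test statistic = 2.045

SE = σ/√n = 4/√24 = 0.8165
z = (x̄−μ₀)/SE = (23.67−22)/0.8165 = 2.0453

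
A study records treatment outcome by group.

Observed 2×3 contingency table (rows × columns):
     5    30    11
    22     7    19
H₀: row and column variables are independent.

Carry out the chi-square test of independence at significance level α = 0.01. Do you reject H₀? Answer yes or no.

reject H₀: yes

Row totals [46, 48], col totals [27, 37, 30], n=94
χ² = (5−13.21)²/13.21 + (30−18.11)²/18.11 + (11−14.68)²/14.68 + (22−13.79)²/13.79 + (7−18.89)²/18.89 + (19−15.32)²/15.32 = 27.1041
df = 2
p-value (upper-tail) = 0.00000
At α=0.01: p < α → reject H₀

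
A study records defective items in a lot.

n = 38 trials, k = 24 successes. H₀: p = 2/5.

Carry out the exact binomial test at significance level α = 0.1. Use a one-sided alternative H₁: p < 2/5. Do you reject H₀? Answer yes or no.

reject H₀: no

Exact binomial: n=38, k=24, p₀=2/5=0.4000
P(X≤24) from Σ C(n,i)·p₀^i·(1−p₀)^(n−i)
p-value (one-sided, H₁ less) = 0.99883
At α=0.1: p ≥ α → fail to reject H₀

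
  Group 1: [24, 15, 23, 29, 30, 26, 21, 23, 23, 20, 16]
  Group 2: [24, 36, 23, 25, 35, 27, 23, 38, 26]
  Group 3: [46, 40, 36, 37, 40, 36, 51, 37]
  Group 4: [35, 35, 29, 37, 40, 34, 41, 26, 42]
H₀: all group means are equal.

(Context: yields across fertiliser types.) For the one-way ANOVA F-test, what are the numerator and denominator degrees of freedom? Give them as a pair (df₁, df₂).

degrees of freedom = [3, 33]

k = 4 groups, N = 37 total
df = (k−1, N−k) = (4−1, 37−4) = (3, 33)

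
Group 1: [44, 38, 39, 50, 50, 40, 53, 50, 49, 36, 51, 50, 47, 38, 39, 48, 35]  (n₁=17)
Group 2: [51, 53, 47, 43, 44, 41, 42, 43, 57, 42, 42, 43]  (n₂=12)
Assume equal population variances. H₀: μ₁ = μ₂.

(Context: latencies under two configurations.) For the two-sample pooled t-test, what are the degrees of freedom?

degrees of freedom = 27

df = n₁ + n₂ − 2 = 17 + 12 − 2 = 27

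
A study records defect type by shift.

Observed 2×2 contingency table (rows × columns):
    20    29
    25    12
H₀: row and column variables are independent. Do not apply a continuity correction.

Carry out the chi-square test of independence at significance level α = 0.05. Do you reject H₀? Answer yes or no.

Row totals [49, 37], col totals [45, 41], n=86
χ² = (20−25.64)²/25.64 + (29−23.36)²/23.36 + (25−19.36)²/19.36 + (12−17.64)²/17.64 = 6.0477
df = 1
p-value (upper-tail) = 0.01392
At α=0.05: p < α → reject H₀

reject H₀: yes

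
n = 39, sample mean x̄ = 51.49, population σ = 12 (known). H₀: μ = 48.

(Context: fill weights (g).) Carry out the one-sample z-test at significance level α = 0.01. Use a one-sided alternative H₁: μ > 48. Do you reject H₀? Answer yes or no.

SE = σ/√n = 12/√39 = 1.9215
z = (x̄−μ₀)/SE = (51.49−48)/1.9215 = 1.8163
p-value (one-sided, H₁ greater) = 0.03467
At α=0.01: p ≥ α → fail to reject H₀

reject H₀: no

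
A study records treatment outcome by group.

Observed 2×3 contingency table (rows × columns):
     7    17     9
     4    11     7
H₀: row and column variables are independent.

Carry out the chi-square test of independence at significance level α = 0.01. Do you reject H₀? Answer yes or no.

Row totals [33, 22], col totals [11, 28, 16], n=55
χ² = (7−6.60)²/6.60 + (17−16.80)²/16.80 + (9−9.60)²/9.60 + (4−4.40)²/4.40 + (11−11.20)²/11.20 + (7−6.40)²/6.40 = 0.1603
df = 2
p-value (upper-tail) = 0.92297
At α=0.01: p ≥ α → fail to reject H₀

reject H₀: no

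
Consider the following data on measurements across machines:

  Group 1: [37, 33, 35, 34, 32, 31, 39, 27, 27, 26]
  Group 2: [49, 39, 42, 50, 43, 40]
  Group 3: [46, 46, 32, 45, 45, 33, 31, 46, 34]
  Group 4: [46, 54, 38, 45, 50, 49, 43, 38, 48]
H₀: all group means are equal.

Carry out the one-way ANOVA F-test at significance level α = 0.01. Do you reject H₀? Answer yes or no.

reject H₀: yes

Group means [32.10, 43.83, 39.78, 45.67], grand mean 39.794
SSB = Σnᵢ(x̄ᵢ−x̄)² = 1000.270; SSW = ΣΣ(x−x̄ᵢ)² = 899.289
MSB = 1000.270/3 = 333.4233; MSW = 899.289/30 = 29.9763
F = MSB/MSW = 11.1229
df = (3, 30)
p-value (upper-tail) = 0.00004
At α=0.01: p < α → reject H₀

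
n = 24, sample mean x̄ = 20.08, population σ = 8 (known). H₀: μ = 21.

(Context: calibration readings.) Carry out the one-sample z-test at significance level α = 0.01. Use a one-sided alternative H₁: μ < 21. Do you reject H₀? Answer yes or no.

SE = σ/√n = 8/√24 = 1.6330
z = (x̄−μ₀)/SE = (20.08−21)/1.6330 = -0.5634
p-value (one-sided, H₁ less) = 0.28659
At α=0.01: p ≥ α → fail to reject H₀

reject H₀: no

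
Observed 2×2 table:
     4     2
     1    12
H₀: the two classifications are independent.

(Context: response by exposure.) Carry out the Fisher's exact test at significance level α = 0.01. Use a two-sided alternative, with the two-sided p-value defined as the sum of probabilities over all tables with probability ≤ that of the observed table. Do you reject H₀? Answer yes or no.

Margins: r₁=6, r₂=13, c₁=5, c₂=14, n=19
p_obs = C(6,4)·C(13,1)/C(19,5); sum pmf over tables with pmf ≤ p_obs
p-value (two-sided) = 0.01729
At α=0.01: p ≥ α → fail to reject H₀

reject H₀: no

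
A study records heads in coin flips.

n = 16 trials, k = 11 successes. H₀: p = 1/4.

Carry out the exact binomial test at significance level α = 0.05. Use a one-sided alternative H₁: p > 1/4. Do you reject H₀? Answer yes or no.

Exact binomial: n=16, k=11, p₀=1/4=0.2500
P(X≥11) from Σ C(n,i)·p₀^i·(1−p₀)^(n−i)
p-value (one-sided, H₁ greater) = 0.00029
At α=0.05: p < α → reject H₀

reject H₀: yes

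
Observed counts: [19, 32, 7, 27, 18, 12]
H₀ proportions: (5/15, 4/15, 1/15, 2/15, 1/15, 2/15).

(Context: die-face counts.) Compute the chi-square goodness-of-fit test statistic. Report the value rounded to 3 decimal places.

n = 115; E_i = n·p_i = [38.33, 30.67, 7.67, 15.33, 7.67, 15.33]
χ² = (19−38.33)²/38.33 + (32−30.67)²/30.67 + (7−7.67)²/7.67 + (27−15.33)²/15.33 + (18−7.67)²/7.67 + (12−15.33)²/15.33 = 33.3957
df = 5

test statistic = 33.396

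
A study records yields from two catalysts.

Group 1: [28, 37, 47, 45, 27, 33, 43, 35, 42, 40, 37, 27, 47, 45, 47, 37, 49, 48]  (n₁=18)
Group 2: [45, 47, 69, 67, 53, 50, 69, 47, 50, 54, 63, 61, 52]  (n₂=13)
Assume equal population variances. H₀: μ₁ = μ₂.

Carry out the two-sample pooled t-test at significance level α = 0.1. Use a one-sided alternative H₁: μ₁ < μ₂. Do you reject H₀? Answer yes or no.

reject H₀: yes

x̄₁=39.667, s₁=7.420, n₁=18
x̄₂=55.923, s₂=8.741, n₂=13
s_p² = [17·7.420² + 12·8.741²]/29 = 63.8939
SE = √(s_p²·(1/18+1/13)) = 2.9094
t = (39.667−55.923)/2.9094 = -5.5876
df = 29
p-value (one-sided, H₁ less) = 0.00000
At α=0.1: p < α → reject H₀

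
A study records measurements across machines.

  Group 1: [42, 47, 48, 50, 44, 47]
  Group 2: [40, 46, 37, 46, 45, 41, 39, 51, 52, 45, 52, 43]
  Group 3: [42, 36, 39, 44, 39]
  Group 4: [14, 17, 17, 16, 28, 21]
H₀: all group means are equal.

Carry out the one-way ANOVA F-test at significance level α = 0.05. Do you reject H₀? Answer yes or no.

Group means [46.33, 44.75, 40.00, 18.83], grand mean 38.897
SSB = Σnᵢ(x̄ᵢ−x̄)² = 3164.273; SSW = ΣΣ(x−x̄ᵢ)² = 486.417
MSB = 3164.273/3 = 1054.7577; MSW = 486.417/25 = 19.4567
F = MSB/MSW = 54.2106
df = (3, 25)
p-value (upper-tail) = 0.00000
At α=0.05: p < α → reject H₀

reject H₀: yes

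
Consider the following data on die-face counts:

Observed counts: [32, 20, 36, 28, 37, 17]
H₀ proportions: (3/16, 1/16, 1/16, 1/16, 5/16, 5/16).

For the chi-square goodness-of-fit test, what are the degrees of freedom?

df = k − 1 = 6 − 1 = 5

degrees of freedom = 5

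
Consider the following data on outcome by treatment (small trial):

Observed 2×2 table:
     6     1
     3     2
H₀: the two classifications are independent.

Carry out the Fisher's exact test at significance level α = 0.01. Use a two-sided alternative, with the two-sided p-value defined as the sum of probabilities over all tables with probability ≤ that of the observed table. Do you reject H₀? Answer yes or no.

Margins: r₁=7, r₂=5, c₁=9, c₂=3, n=12
p_obs = C(7,6)·C(5,3)/C(12,9); sum pmf over tables with pmf ≤ p_obs
p-value (two-sided) = 0.52273
At α=0.01: p ≥ α → fail to reject H₀

reject H₀: no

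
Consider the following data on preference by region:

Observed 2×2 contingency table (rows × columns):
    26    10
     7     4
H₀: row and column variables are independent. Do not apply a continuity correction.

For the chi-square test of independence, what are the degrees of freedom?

df = (r−1)(c−1) = (2−1)·(2−1) = 1

degrees of freedom = 1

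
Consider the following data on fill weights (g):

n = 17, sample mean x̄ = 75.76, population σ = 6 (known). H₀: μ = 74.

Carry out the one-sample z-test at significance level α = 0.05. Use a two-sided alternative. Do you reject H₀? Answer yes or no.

reject H₀: no

SE = σ/√n = 6/√17 = 1.4552
z = (x̄−μ₀)/SE = (75.76−74)/1.4552 = 1.2094
p-value (two-sided) = 0.22649
At α=0.05: p ≥ α → fail to reject H₀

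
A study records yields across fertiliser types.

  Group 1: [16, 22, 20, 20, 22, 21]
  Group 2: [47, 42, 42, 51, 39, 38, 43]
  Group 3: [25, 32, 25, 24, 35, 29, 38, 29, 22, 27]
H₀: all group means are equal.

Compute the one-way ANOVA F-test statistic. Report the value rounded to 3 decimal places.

Group means [20.17, 43.14, 28.60], grand mean 30.826
SSB = Σnᵢ(x̄ᵢ−x̄)² = 1793.214; SSW = ΣΣ(x−x̄ᵢ)² = 382.090
MSB = 1793.214/2 = 896.6069; MSW = 382.090/20 = 19.1045
F = MSB/MSW = 46.9317
df = (2, 20)

test statistic = 46.932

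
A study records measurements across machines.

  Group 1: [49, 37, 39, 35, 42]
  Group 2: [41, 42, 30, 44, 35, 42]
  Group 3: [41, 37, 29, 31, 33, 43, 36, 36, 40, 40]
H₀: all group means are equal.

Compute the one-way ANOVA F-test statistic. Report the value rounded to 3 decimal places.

test statistic = 1.074

Group means [40.40, 39.00, 36.60], grand mean 38.190
SSB = Σnᵢ(x̄ᵢ−x̄)² = 53.638; SSW = ΣΣ(x−x̄ᵢ)² = 449.600
MSB = 53.638/2 = 26.8190; MSW = 449.600/18 = 24.9778
F = MSB/MSW = 1.0737
df = (2, 18)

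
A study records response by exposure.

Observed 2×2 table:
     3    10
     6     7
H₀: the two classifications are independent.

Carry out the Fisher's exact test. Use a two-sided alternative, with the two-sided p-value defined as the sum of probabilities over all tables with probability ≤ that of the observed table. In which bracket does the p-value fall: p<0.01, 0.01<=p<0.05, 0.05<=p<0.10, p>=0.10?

Margins: r₁=13, r₂=13, c₁=9, c₂=17, n=26
p_obs = C(13,3)·C(13,6)/C(26,9); sum pmf over tables with pmf ≤ p_obs
p-value (two-sided) = 0.41098
→ bracket: p>=0.10

p-value bracket: p>=0.10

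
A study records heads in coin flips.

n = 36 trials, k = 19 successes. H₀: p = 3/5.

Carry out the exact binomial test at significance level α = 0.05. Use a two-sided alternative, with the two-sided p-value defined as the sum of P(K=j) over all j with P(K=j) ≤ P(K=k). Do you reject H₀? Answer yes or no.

Exact binomial: n=36, k=19, p₀=3/5=0.6000
P(X=j) = C(n,j)·p₀^j·(1−p₀)^(n−j); p = Σ P(X=j) over j with P(X=j) ≤ P(X=19)
p-value (two-sided) = 0.39799
At α=0.05: p ≥ α → fail to reject H₀

reject H₀: no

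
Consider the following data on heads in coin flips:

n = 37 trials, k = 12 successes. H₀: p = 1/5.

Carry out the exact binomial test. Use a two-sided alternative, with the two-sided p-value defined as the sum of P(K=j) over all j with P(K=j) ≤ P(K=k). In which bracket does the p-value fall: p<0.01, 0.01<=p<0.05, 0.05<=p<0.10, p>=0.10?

p-value bracket: 0.05<=p<0.10

Exact binomial: n=37, k=12, p₀=1/5=0.2000
P(X=j) = C(n,j)·p₀^j·(1−p₀)^(n−j); p = Σ P(X=j) over j with P(X=j) ≤ P(X=12)
p-value (two-sided) = 0.06519
→ bracket: 0.05<=p<0.10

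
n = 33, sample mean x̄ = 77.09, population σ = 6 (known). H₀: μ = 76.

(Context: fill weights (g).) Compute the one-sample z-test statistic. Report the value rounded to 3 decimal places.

SE = σ/√n = 6/√33 = 1.0445
z = (x̄−μ₀)/SE = (77.09−76)/1.0445 = 1.0436

test statistic = 1.044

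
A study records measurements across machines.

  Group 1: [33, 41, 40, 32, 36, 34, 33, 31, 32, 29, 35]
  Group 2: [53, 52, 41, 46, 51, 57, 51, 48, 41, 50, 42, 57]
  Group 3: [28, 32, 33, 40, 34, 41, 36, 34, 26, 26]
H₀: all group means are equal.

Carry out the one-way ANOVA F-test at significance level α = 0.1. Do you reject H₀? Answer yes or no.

Group means [34.18, 49.08, 33.00], grand mean 39.242
SSB = Σnᵢ(x̄ᵢ−x̄)² = 1833.508; SSW = ΣΣ(x−x̄ᵢ)² = 730.553
MSB = 1833.508/2 = 916.7538; MSW = 730.553/30 = 24.3518
F = MSB/MSW = 37.6463
df = (2, 30)
p-value (upper-tail) = 0.00000
At α=0.1: p < α → reject H₀

reject H₀: yes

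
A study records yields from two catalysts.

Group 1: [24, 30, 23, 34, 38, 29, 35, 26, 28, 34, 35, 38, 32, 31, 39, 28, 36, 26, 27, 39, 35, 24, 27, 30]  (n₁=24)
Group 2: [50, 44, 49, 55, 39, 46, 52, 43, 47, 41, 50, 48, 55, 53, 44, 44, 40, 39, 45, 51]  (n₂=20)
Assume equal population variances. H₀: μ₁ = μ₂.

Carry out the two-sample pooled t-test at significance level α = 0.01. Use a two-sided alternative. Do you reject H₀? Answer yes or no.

reject H₀: yes

x̄₁=31.167, s₁=5.045, n₁=24
x̄₂=46.750, s₂=5.067, n₂=20
s_p² = [23·5.045² + 19·5.067²]/42 = 25.5496
SE = √(s_p²·(1/24+1/20)) = 1.5304
t = (31.167−46.750)/1.5304 = -10.1827
df = 42
p-value (two-sided) = 0.00000
At α=0.01: p < α → reject H₀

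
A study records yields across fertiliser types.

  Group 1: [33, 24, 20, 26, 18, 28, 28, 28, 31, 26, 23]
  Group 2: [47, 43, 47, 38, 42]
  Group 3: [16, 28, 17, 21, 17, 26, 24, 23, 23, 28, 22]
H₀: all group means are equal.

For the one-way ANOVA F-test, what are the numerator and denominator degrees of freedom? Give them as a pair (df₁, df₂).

degrees of freedom = [2, 24]

k = 3 groups, N = 27 total
df = (k−1, N−k) = (3−1, 27−3) = (2, 24)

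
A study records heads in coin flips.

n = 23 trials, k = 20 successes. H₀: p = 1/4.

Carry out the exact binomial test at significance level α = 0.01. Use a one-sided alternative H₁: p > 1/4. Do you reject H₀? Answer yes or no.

Exact binomial: n=23, k=20, p₀=1/4=0.2500
P(X≥20) from Σ C(n,i)·p₀^i·(1−p₀)^(n−i)
p-value (one-sided, H₁ greater) = 0.00000
At α=0.01: p < α → reject H₀

reject H₀: yes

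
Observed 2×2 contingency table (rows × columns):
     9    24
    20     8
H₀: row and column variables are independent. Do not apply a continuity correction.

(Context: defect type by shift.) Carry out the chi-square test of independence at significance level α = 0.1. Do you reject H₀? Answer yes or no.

Row totals [33, 28], col totals [29, 32], n=61
χ² = (9−15.69)²/15.69 + (24−17.31)²/17.31 + (20−13.31)²/13.31 + (8−14.69)²/14.69 = 11.8421
df = 1
p-value (upper-tail) = 0.00058
At α=0.1: p < α → reject H₀

reject H₀: yes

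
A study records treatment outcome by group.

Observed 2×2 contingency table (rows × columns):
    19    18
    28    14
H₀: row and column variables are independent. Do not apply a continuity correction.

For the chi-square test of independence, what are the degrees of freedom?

df = (r−1)(c−1) = (2−1)·(2−1) = 1

degrees of freedom = 1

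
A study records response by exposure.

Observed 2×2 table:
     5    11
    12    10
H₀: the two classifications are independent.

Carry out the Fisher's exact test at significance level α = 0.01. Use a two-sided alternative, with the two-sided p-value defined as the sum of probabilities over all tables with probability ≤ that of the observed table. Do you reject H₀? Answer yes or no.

reject H₀: no

Margins: r₁=16, r₂=22, c₁=17, c₂=21, n=38
p_obs = C(16,5)·C(22,12)/C(38,17); sum pmf over tables with pmf ≤ p_obs
p-value (two-sided) = 0.19716
At α=0.01: p ≥ α → fail to reject H₀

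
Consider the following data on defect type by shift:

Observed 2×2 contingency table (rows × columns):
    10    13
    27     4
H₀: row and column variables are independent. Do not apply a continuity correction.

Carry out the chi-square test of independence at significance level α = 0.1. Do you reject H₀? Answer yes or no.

Row totals [23, 31], col totals [37, 17], n=54
χ² = (10−15.76)²/15.76 + (13−7.24)²/7.24 + (27−21.24)²/21.24 + (4−9.76)²/9.76 = 11.6459
df = 1
p-value (upper-tail) = 0.00064
At α=0.1: p < α → reject H₀

reject H₀: yes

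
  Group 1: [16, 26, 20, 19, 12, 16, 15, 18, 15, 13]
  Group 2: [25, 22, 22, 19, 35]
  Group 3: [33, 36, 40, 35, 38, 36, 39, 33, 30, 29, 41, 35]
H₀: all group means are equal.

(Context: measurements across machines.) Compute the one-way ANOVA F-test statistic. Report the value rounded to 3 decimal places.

Group means [17.00, 24.60, 35.42], grand mean 26.593
SSB = Σnᵢ(x̄ᵢ−x̄)² = 1874.402; SSW = ΣΣ(x−x̄ᵢ)² = 454.117
MSB = 1874.402/2 = 937.2009; MSW = 454.117/24 = 18.9215
F = MSB/MSW = 49.5309
df = (2, 24)

test statistic = 49.531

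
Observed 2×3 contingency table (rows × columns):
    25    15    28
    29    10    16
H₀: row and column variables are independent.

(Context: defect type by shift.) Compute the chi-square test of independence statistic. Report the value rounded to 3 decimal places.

Row totals [68, 55], col totals [54, 25, 44], n=123
χ² = (25−29.85)²/29.85 + (15−13.82)²/13.82 + (28−24.33)²/24.33 + (29−24.15)²/24.15 + (10−11.18)²/11.18 + (16−19.67)²/19.67 = 3.2311
df = 2

test statistic = 3.231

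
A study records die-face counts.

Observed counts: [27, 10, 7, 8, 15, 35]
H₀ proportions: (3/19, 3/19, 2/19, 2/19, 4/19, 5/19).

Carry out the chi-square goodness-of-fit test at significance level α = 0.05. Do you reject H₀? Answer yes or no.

reject H₀: yes

n = 102; E_i = n·p_i = [16.11, 16.11, 10.74, 10.74, 21.47, 26.84]
χ² = (27−16.11)²/16.11 + (10−16.11)²/16.11 + (7−10.74)²/10.74 + (8−10.74)²/10.74 + (15−21.47)²/21.47 + (35−26.84)²/26.84 = 16.1136
df = 5
p-value (upper-tail) = 0.00653
At α=0.05: p < α → reject H₀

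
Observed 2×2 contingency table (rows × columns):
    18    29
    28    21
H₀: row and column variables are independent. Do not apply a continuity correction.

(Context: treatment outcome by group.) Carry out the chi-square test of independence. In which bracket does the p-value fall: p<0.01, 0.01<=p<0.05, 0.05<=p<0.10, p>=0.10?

Row totals [47, 49], col totals [46, 50], n=96
χ² = (18−22.52)²/22.52 + (29−24.48)²/24.48 + (28−23.48)²/23.48 + (21−25.52)²/25.52 = 3.4137
df = 1
p-value (upper-tail) = 0.06466
→ bracket: 0.05<=p<0.10

p-value bracket: 0.05<=p<0.10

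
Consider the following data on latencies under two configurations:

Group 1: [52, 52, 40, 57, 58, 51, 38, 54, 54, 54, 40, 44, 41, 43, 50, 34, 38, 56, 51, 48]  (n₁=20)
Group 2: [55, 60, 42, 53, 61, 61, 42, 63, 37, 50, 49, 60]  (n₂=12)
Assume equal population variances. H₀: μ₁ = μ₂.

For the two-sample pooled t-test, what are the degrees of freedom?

df = n₁ + n₂ − 2 = 20 + 12 − 2 = 30

degrees of freedom = 30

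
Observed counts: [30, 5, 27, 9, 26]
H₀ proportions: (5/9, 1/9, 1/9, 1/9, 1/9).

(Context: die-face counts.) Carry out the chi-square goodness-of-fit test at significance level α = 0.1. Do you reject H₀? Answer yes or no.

n = 97; E_i = n·p_i = [53.89, 10.78, 10.78, 10.78, 10.78]
χ² = (30−53.89)²/53.89 + (5−10.78)²/10.78 + (27−10.78)²/10.78 + (9−10.78)²/10.78 + (26−10.78)²/10.78 = 59.8969
df = 4
p-value (upper-tail) = 0.00000
At α=0.1: p < α → reject H₀

reject H₀: yes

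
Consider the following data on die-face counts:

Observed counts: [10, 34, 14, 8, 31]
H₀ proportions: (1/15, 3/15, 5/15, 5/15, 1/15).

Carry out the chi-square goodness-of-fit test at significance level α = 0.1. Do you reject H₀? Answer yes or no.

n = 97; E_i = n·p_i = [6.47, 19.40, 32.33, 32.33, 6.47]
χ² = (10−6.47)²/6.47 + (34−19.40)²/19.40 + (14−32.33)²/32.33 + (8−32.33)²/32.33 + (31−6.47)²/6.47 = 134.7010
df = 4
p-value (upper-tail) = 0.00000
At α=0.1: p < α → reject H₀

reject H₀: yes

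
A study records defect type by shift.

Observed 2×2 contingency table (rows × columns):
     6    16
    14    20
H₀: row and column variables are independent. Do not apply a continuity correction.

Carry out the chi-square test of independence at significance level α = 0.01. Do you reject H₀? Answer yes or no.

Row totals [22, 34], col totals [20, 36], n=56
χ² = (6−7.86)²/7.86 + (16−14.14)²/14.14 + (14−12.14)²/12.14 + (20−21.86)²/21.86 = 1.1247
df = 1
p-value (upper-tail) = 0.28892
At α=0.01: p ≥ α → fail to reject H₀

reject H₀: no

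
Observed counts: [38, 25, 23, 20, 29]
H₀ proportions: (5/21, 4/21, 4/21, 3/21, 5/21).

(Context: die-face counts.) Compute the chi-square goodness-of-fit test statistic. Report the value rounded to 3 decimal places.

test statistic = 1.707

n = 135; E_i = n·p_i = [32.14, 25.71, 25.71, 19.29, 32.14]
χ² = (38−32.14)²/32.14 + (25−25.71)²/25.71 + (23−25.71)²/25.71 + (20−19.29)²/19.29 + (29−32.14)²/32.14 = 1.7074
df = 4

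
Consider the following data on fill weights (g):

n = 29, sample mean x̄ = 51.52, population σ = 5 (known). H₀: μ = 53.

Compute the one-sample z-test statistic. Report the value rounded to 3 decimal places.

test statistic = -1.594

SE = σ/√n = 5/√29 = 0.9285
z = (x̄−μ₀)/SE = (51.52−53)/0.9285 = -1.5940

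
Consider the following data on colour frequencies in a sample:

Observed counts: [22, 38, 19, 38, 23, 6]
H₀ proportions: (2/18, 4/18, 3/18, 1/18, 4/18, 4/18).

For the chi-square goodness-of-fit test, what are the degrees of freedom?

df = k − 1 = 6 − 1 = 5

degrees of freedom = 5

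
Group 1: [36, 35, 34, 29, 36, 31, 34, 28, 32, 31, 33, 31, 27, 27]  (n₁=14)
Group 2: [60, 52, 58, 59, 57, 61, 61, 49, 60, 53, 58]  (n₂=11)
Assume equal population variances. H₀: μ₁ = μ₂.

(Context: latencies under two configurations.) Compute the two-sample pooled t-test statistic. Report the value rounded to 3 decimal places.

x̄₁=31.714, s₁=3.124, n₁=14
x̄₂=57.091, s₂=4.011, n₂=11
s_p² = [13·3.124² + 10·4.011²]/23 = 12.5116
SE = √(s_p²·(1/14+1/11)) = 1.4252
t = (31.714−57.091)/1.4252 = -17.8061
df = 23

test statistic = -17.806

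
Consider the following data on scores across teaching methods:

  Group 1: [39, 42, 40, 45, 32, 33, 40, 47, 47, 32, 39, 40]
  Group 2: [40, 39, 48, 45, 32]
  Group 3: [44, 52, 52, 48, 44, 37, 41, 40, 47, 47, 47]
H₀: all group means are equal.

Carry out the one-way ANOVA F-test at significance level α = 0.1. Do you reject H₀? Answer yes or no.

reject H₀: yes

Group means [39.67, 40.80, 45.36], grand mean 42.107
SSB = Σnᵢ(x̄ᵢ−x̄)² = 196.666; SSW = ΣΣ(x−x̄ᵢ)² = 680.012
MSB = 196.666/2 = 98.3332; MSW = 680.012/25 = 27.2005
F = MSB/MSW = 3.6151
df = (2, 25)
p-value (upper-tail) = 0.04178
At α=0.1: p < α → reject H₀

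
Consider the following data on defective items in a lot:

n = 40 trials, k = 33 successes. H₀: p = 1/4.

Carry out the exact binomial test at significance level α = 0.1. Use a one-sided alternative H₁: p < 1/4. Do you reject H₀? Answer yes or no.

Exact binomial: n=40, k=33, p₀=1/4=0.2500
P(X≤33) from Σ C(n,i)·p₀^i·(1−p₀)^(n−i)
p-value (one-sided, H₁ less) = 1.00000
At α=0.1: p ≥ α → fail to reject H₀

reject H₀: no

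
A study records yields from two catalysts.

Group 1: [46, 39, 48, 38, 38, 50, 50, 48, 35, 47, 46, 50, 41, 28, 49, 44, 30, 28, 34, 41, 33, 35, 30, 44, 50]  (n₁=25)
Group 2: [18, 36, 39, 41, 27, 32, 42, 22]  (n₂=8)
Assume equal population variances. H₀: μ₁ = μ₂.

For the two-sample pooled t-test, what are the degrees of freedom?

df = n₁ + n₂ − 2 = 25 + 8 − 2 = 31

degrees of freedom = 31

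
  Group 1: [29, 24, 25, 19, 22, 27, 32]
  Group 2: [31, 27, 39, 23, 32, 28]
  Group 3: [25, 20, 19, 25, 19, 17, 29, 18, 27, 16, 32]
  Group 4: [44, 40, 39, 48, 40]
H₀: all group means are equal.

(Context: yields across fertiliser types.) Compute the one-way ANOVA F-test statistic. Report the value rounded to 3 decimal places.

test statistic = 19.435

Group means [25.43, 30.00, 22.45, 42.20], grand mean 28.138
SSB = Σnᵢ(x̄ᵢ−x̄)² = 1416.207; SSW = ΣΣ(x−x̄ᵢ)² = 607.242
MSB = 1416.207/3 = 472.0689; MSW = 607.242/25 = 24.2897
F = MSB/MSW = 19.4350
df = (3, 25)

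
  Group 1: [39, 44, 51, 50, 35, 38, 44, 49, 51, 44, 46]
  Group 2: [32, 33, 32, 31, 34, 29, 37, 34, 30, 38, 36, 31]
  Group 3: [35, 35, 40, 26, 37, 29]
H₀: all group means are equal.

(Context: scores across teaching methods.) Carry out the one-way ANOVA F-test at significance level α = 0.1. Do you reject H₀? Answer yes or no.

reject H₀: yes

Group means [44.64, 33.08, 33.67], grand mean 37.586
SSB = Σnᵢ(x̄ᵢ−x̄)² = 882.239; SSW = ΣΣ(x−x̄ᵢ)² = 522.795
MSB = 882.239/2 = 441.1195; MSW = 522.795/26 = 20.1075
F = MSB/MSW = 21.9380
df = (2, 26)
p-value (upper-tail) = 0.00000
At α=0.1: p < α → reject H₀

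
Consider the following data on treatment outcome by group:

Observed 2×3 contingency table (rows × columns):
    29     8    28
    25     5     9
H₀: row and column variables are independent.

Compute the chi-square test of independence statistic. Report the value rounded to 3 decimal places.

Row totals [65, 39], col totals [54, 13, 37], n=104
χ² = (29−33.75)²/33.75 + (8−8.12)²/8.12 + (28−23.12)²/23.12 + (25−20.25)²/20.25 + (5−4.88)²/4.88 + (9−13.88)²/13.88 = 4.5284
df = 2

test statistic = 4.528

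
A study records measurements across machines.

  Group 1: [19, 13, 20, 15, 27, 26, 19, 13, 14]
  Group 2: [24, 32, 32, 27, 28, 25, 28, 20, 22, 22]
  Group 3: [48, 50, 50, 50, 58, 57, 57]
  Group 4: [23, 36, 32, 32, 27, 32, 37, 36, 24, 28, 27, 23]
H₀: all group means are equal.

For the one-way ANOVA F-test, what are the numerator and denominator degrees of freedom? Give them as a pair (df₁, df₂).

degrees of freedom = [3, 34]

k = 4 groups, N = 38 total
df = (k−1, N−k) = (4−1, 38−4) = (3, 34)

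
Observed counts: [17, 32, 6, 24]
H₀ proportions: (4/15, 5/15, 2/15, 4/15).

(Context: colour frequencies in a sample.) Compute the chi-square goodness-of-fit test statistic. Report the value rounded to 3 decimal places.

test statistic = 4.364

n = 79; E_i = n·p_i = [21.07, 26.33, 10.53, 21.07]
χ² = (17−21.07)²/21.07 + (32−26.33)²/26.33 + (6−10.53)²/10.53 + (24−21.07)²/21.07 = 4.3639
df = 3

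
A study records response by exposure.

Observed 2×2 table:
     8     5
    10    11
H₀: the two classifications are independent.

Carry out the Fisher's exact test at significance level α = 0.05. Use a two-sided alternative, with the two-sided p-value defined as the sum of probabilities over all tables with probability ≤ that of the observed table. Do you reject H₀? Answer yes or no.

Margins: r₁=13, r₂=21, c₁=18, c₂=16, n=34
p_obs = C(13,8)·C(21,10)/C(34,18); sum pmf over tables with pmf ≤ p_obs
p-value (two-sided) = 0.49652
At α=0.05: p ≥ α → fail to reject H₀

reject H₀: no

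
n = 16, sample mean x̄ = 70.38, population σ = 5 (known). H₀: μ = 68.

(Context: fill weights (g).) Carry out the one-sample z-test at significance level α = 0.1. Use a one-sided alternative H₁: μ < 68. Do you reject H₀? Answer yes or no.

SE = σ/√n = 5/√16 = 1.2500
z = (x̄−μ₀)/SE = (70.38−68)/1.2500 = 1.9040
p-value (one-sided, H₁ less) = 0.97154
At α=0.1: p ≥ α → fail to reject H₀

reject H₀: no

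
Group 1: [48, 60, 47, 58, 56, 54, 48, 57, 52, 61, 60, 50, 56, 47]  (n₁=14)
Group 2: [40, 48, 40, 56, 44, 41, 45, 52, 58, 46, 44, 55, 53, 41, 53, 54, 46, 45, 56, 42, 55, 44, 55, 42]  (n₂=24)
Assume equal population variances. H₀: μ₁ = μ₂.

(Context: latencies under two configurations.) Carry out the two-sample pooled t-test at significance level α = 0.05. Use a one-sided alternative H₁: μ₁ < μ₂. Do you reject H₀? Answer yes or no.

x̄₁=53.857, s₁=5.142, n₁=14
x̄₂=48.125, s₂=6.074, n₂=24
s_p² = [13·5.142² + 23·6.074²]/36 = 33.1205
SE = √(s_p²·(1/14+1/24)) = 1.9354
t = (53.857−48.125)/1.9354 = 2.9617
df = 36
p-value (one-sided, H₁ less) = 0.99731
At α=0.05: p ≥ α → fail to reject H₀

reject H₀: no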